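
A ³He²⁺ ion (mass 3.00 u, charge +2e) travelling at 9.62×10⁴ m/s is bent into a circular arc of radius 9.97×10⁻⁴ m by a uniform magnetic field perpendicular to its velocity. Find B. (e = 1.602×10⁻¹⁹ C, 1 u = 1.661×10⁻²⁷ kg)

From |q|vB = mv²/r, B = mv/(|q|r).
B = (4.983×10⁻²⁷)(9.62×10⁴)/((3.204×10⁻¹⁹)(9.97×10⁻⁴)) ≈ 1.50 T.

B ≈ 1.50 T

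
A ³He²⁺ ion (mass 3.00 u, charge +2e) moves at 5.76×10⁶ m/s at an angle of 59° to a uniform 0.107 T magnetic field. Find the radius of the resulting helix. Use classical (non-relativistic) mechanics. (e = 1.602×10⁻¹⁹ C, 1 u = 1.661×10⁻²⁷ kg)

r ≈ 0.718 m

v⊥ = v sinθ = 5.76×10⁶·sin59° ≈ 4.937×10⁶ m/s.
r = m v⊥/(|q|B) = (4.983×10⁻²⁷)(4.937×10⁶)/((3.204×10⁻¹⁹)(0.107)) ≈ 0.718 m.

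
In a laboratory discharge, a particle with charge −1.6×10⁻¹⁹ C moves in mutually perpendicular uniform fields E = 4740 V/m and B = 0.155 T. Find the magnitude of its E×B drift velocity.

The E×B drift speed is v_d = E/B.
v_d = 4740/0.155 = 3.06×10⁴ m/s.

v_d ≈ 3.06×10⁴ m/s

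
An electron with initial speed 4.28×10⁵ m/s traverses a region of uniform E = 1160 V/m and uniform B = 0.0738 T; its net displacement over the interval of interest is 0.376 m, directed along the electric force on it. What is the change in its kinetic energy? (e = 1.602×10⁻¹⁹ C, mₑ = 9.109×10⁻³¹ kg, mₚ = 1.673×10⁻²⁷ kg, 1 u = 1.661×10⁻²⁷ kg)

ΔKE ≈ 6.99×10⁻¹⁷ J

The magnetic force is always ⟂ v and does no work; only the electric force changes KE.
ΔKE = F_E · d = |q|E d = (1.602×10⁻¹⁹)(1160)(0.376) ≈ 6.99×10⁻¹⁷ J.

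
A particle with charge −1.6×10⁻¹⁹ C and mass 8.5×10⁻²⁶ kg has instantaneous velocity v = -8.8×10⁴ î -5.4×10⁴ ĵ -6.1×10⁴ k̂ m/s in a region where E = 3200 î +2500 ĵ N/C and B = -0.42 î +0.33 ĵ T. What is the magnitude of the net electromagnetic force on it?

v×B = (2.01×10⁴, 2.56×10⁴, -5.17×10⁴) N/C.
E + v×B = (2.33×10⁴, 2.81×10⁴, -5.17×10⁴) N/C.
F = q(E + v×B) = (−1.6×10⁻¹⁹ C)·(2.33×10⁴, 2.81×10⁴, -5.17×10⁴) = (-3.73×10⁻¹⁵, -4.50×10⁻¹⁵, 8.28×10⁻¹⁵) N.
|F| = 1.01×10⁻¹⁴ N.

|F| ≈ 1.01×10⁻¹⁴ N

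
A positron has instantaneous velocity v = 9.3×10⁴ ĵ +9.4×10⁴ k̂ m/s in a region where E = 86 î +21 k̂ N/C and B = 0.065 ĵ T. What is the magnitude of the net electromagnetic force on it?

|F| ≈ 9.65×10⁻¹⁶ N

v×B = (-6110, 0, 0) N/C.
E + v×B = (-6020, 0, 21.0) N/C.
F = q(E + v×B) = (1.602×10⁻¹⁹ C)·(-6020, 0, 21.0) = (-9.65×10⁻¹⁶, 0, 3.36×10⁻¹⁸) N.
|F| = 9.65×10⁻¹⁶ N.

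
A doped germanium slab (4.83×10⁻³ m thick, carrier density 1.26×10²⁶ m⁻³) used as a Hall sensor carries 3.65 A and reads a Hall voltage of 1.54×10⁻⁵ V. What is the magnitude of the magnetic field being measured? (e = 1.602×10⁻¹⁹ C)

B ≈ 0.411 T

From V_H = IB/(n e t), B = V_H n e t / I.
B = (1.54×10⁻⁵)(1.26×10²⁶)(1.602×10⁻¹⁹)(4.83×10⁻³)/3.65 ≈ 0.411 T.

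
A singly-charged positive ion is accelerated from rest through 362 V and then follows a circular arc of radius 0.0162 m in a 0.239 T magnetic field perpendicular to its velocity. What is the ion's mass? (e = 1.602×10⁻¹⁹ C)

Combine |q|V = ½mv² and r = mv/(|q|B): eliminate v to get m = qB²r²/(2V).
m = (1.602×10⁻¹⁹)(0.239)²(0.0162)²/(2·362) ≈ 3.32×10⁻²⁷ kg.

m ≈ 3.32×10⁻²⁷ kg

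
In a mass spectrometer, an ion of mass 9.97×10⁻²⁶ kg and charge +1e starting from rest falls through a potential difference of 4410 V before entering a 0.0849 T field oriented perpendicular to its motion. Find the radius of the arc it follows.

Acceleration: |q|V = ½mv² ⇒ v = √(2|q|V/m) = √(2·1.602×10⁻¹⁹·4410/9.97×10⁻²⁶) ≈ 1.190×10⁵ m/s.
In the field: r = mv/(|q|B) = (9.97×10⁻²⁶)(1.190×10⁵)/((1.602×10⁻¹⁹)(0.0849)) ≈ 0.873 m.

r ≈ 0.873 m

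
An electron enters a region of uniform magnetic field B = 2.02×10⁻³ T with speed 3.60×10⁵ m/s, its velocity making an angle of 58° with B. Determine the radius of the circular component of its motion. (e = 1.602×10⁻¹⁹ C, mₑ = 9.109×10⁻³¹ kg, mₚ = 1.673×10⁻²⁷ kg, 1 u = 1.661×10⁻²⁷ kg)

r ≈ 8.59×10⁻⁴ m

v⊥ = v sinθ = 3.60×10⁵·sin58° ≈ 3.053×10⁵ m/s.
r = m v⊥/(|q|B) = (9.109×10⁻³¹)(3.053×10⁵)/((1.602×10⁻¹⁹)(2.02×10⁻³)) ≈ 8.59×10⁻⁴ m.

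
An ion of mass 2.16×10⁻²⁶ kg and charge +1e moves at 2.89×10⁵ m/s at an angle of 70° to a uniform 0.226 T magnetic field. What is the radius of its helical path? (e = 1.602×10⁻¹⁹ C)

r ≈ 0.162 m

v⊥ = v sinθ = 2.89×10⁵·sin70° ≈ 2.716×10⁵ m/s.
r = m v⊥/(|q|B) = (2.16×10⁻²⁶)(2.716×10⁵)/((1.602×10⁻¹⁹)(0.226)) ≈ 0.162 m.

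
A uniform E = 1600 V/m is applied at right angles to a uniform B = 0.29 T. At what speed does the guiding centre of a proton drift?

v_d ≈ 5500 m/s

In crossed fields the guiding centre drifts at v_d = |E×B|/B² = E/B, independent of charge and mass.
v_d = 1600/0.29 = 5500 m/s.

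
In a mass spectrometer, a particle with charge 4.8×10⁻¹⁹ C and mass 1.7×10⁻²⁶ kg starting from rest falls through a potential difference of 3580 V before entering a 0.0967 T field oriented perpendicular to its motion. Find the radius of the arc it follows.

r ≈ 0.165 m

Acceleration: |q|V = ½mv² ⇒ v = √(2|q|V/m) = √(2·4.8×10⁻¹⁹·3580/1.7×10⁻²⁶) ≈ 4.496×10⁵ m/s.
In the field: r = mv/(|q|B) = (1.7×10⁻²⁶)(4.496×10⁵)/((4.8×10⁻¹⁹)(0.0967)) ≈ 0.165 m.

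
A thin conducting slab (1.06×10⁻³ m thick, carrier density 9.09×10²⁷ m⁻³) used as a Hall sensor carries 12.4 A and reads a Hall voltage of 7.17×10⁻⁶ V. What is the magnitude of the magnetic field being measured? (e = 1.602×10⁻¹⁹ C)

From V_H = IB/(n e t), B = V_H n e t / I.
B = (7.17×10⁻⁶)(9.09×10²⁷)(1.602×10⁻¹⁹)(1.06×10⁻³)/12.4 ≈ 0.893 T.

B ≈ 0.893 T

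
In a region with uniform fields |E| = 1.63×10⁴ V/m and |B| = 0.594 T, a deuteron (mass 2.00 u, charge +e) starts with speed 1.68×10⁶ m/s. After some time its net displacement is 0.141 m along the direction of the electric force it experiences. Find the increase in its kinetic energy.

The magnetic force is always ⟂ v and does no work; only the electric force changes KE.
ΔKE = F_E · d = |q|E d = (1.602×10⁻¹⁹)(1.63×10⁴)(0.141) ≈ 3.68×10⁻¹⁶ J.

ΔKE ≈ 3.68×10⁻¹⁶ J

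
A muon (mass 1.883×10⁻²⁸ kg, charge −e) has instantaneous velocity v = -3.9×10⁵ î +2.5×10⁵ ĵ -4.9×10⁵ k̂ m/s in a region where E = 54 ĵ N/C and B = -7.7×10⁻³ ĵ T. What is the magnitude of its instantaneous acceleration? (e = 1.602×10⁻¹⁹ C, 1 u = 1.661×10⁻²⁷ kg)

v×B = (-3770, 0, 3000) N/C.
E + v×B = (-3770, 54.0, 3000) N/C.
F = q(E + v×B) = (−1.602×10⁻¹⁹ C)·(-3770, 54.0, 3000) = (6.04×10⁻¹⁶, -8.65×10⁻¹⁸, -4.81×10⁻¹⁶) N.
|a| = |F|/m = 7.726×10⁻¹⁶/1.883×10⁻²⁸ ≈ 4.10×10¹² m/s².

|a| ≈ 4.10×10¹² m/s²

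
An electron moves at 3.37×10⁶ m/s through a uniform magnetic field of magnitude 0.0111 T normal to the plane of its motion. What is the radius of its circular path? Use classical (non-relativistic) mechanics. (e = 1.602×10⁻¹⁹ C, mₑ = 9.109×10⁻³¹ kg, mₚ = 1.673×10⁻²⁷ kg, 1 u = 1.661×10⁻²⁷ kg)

The magnetic force provides the centripetal force: |q|vB = mv²/r.
r = mv/(|q|B) = (9.109×10⁻³¹)(3.37×10⁶)/((1.602×10⁻¹⁹)(0.0111)) ≈ 1.73×10⁻³ m.

r ≈ 1.73×10⁻³ m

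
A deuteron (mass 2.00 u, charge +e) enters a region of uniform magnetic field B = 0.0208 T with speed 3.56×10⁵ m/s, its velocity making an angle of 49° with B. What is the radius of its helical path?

r ≈ 0.268 m

v⊥ = v sinθ = 3.56×10⁵·sin49° ≈ 2.687×10⁵ m/s.
r = m v⊥/(|q|B) = (3.322×10⁻²⁷)(2.687×10⁵)/((1.602×10⁻¹⁹)(0.0208)) ≈ 0.268 m.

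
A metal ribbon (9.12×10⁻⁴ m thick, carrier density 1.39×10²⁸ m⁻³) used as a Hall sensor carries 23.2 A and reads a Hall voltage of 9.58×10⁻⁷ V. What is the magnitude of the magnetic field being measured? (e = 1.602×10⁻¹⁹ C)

B ≈ 0.0839 T

From V_H = IB/(n e t), B = V_H n e t / I.
B = (9.58×10⁻⁷)(1.39×10²⁸)(1.602×10⁻¹⁹)(9.12×10⁻⁴)/23.2 ≈ 0.0839 T.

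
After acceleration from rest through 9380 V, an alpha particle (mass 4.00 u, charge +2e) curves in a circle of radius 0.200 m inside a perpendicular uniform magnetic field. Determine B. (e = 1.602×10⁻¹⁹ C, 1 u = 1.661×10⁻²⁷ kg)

v = √(2|q|V/m) = √(2·3.204×10⁻¹⁹·9380/6.644×10⁻²⁷) ≈ 9.511×10⁵ m/s.
B = mv/(|q|r) = (6.644×10⁻²⁷)(9.511×10⁵)/((3.204×10⁻¹⁹)(0.200)) ≈ 0.0986 T.

B ≈ 0.0986 T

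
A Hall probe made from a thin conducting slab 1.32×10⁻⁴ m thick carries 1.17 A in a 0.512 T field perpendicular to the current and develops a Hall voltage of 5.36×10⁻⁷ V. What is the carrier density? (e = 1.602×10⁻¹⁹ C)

n ≈ 5.29×10²⁸ m⁻³

From V_H = IB/(n e t), n = IB/(V_H e t).
n = (1.17)(0.512)/((5.36×10⁻⁷)(1.602×10⁻¹⁹)(1.32×10⁻⁴)) ≈ 5.29×10²⁸ m⁻³.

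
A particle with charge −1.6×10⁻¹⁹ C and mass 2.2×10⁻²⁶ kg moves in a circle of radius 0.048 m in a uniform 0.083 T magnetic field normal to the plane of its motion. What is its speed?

v ≈ 2.9×10⁴ m/s

From |q|vB = mv²/r, v = |q|Br/m.
v = (1.6×10⁻¹⁹)(0.083)(0.048)/2.2×10⁻²⁶ ≈ 2.9×10⁴ m/s.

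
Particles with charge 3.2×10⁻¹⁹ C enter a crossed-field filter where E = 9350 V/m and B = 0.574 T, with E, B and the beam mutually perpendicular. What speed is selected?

v = 1.63×10⁴ m/s

For undeflected motion the electric and magnetic forces balance: qE = qvB.
v = E/B = 9350/0.574 = 1.63×10⁴ m/s.
The result is independent of the particle's charge and mass.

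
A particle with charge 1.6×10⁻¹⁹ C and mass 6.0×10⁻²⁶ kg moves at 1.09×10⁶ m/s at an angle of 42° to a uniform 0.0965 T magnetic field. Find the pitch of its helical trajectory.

p ≈ 19.8 m

v∥ = v cosθ = 1.09×10⁶·cos42° ≈ 8.100×10⁵ m/s.
T = 2πm/(|q|B) = 2π(6.0×10⁻²⁶)/((1.6×10⁻¹⁹)(0.0965)) ≈ 2.442×10⁻⁵ s.
pitch = v∥ T = (8.100×10⁵)(2.442×10⁻⁵) ≈ 19.8 m.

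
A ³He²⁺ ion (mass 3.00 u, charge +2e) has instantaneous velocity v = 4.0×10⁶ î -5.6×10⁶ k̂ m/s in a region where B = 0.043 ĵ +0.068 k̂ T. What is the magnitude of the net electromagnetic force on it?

v×B = (2.41×10⁵, -2.72×10⁵, 1.72×10⁵) N/C.
F = q v×B = (3.204×10⁻¹⁹ C)·(2.41×10⁵, -2.72×10⁵, 1.72×10⁵) = (7.72×10⁻¹⁴, -8.71×10⁻¹⁴, 5.51×10⁻¹⁴) N.
|F| = 1.29×10⁻¹³ N.

|F| ≈ 1.29×10⁻¹³ N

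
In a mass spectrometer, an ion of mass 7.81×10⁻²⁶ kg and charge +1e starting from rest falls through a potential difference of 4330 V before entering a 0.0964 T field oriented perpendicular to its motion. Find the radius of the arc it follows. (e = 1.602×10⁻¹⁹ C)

r ≈ 0.674 m

Acceleration: |q|V = ½mv² ⇒ v = √(2|q|V/m) = √(2·1.602×10⁻¹⁹·4330/7.81×10⁻²⁶) ≈ 1.333×10⁵ m/s.
In the field: r = mv/(|q|B) = (7.81×10⁻²⁶)(1.333×10⁵)/((1.602×10⁻¹⁹)(0.0964)) ≈ 0.674 m.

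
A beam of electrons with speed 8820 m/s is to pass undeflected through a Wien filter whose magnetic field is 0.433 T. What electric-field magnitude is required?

E = 3820 V/m

For straight-line motion qE = qvB, so E = vB.
E = 8820 × 0.433 = 3820 V/m.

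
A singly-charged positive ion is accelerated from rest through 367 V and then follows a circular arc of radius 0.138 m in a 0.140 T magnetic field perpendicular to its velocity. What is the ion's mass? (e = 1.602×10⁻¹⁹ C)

Combine |q|V = ½mv² and r = mv/(|q|B): eliminate v to get m = qB²r²/(2V).
m = (1.602×10⁻¹⁹)(0.140)²(0.138)²/(2·367) ≈ 8.15×10⁻²⁶ kg.

m ≈ 8.15×10⁻²⁶ kg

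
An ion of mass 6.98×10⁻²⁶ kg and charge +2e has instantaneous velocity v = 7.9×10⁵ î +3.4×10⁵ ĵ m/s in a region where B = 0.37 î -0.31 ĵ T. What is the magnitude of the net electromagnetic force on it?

|F| ≈ 1.19×10⁻¹³ N

v×B = (0, 0, -3.71×10⁵) N/C.
F = q v×B = (3.204×10⁻¹⁹ C)·(0, 0, -3.71×10⁵) = (0, 0, -1.19×10⁻¹³) N.
|F| = 1.19×10⁻¹³ N.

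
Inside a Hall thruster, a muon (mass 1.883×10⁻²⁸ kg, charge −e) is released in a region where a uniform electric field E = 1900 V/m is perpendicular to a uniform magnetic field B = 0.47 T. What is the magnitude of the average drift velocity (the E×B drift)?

In crossed fields the guiding centre drifts at v_d = |E×B|/B² = E/B, independent of charge and mass.
v_d = 1900/0.47 = 4000 m/s.

v_d ≈ 4000 m/s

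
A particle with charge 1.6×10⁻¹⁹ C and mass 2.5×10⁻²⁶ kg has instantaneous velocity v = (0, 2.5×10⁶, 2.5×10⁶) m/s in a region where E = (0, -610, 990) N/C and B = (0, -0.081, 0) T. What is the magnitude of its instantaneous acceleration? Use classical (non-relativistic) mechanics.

|a| ≈ 1.30×10¹² m/s²

v×B = (2.02×10⁵, 0, 0) N/C.
E + v×B = (2.02×10⁵, -610, 990) N/C.
F = q(E + v×B) = (1.6×10⁻¹⁹ C)·(2.02×10⁵, -610, 990) = (3.24×10⁻¹⁴, -9.76×10⁻¹⁷, 1.58×10⁻¹⁶) N.
|a| = |F|/m = 3.240×10⁻¹⁴/2.5×10⁻²⁶ ≈ 1.30×10¹² m/s².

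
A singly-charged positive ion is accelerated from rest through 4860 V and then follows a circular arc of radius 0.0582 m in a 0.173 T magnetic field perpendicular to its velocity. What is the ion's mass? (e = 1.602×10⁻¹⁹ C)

Combine |q|V = ½mv² and r = mv/(|q|B): eliminate v to get m = qB²r²/(2V).
m = (1.602×10⁻¹⁹)(0.173)²(0.0582)²/(2·4860) ≈ 1.67×10⁻²⁷ kg.

m ≈ 1.67×10⁻²⁷ kg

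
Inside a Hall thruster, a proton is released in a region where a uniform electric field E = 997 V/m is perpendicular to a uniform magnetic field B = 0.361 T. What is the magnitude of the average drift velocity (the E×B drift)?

In crossed fields the guiding centre drifts at v_d = |E×B|/B² = E/B, independent of charge and mass.
v_d = 997/0.361 = 2760 m/s.

v_d ≈ 2760 m/s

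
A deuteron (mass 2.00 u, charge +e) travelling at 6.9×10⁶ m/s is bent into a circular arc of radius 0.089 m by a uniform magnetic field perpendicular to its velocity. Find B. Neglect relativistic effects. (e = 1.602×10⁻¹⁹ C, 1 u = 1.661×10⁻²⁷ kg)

From |q|vB = mv²/r, B = mv/(|q|r).
B = (3.322×10⁻²⁷)(6.9×10⁶)/((1.602×10⁻¹⁹)(0.089)) ≈ 1.6 T.

B ≈ 1.6 T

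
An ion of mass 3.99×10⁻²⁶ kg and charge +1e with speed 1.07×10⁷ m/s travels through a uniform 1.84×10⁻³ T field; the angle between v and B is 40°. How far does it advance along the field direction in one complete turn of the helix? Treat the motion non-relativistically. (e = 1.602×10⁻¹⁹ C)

p ≈ 6970 m

v∥ = v cosθ = 1.07×10⁷·cos40° ≈ 8.197×10⁶ m/s.
T = 2πm/(|q|B) = 2π(3.99×10⁻²⁶)/((1.602×10⁻¹⁹)(1.84×10⁻³)) ≈ 8.505×10⁻⁴ s.
pitch = v∥ T = (8.197×10⁶)(8.505×10⁻⁴) ≈ 6970 m.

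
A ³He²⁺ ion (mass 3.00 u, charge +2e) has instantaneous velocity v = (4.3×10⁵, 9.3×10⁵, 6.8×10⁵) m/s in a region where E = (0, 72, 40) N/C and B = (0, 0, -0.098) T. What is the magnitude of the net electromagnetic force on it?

v×B = (-9.11×10⁴, 4.21×10⁴, 0) N/C.
E + v×B = (-9.11×10⁴, 4.22×10⁴, 40.0) N/C.
F = q(E + v×B) = (3.204×10⁻¹⁹ C)·(-9.11×10⁴, 4.22×10⁴, 40.0) = (-2.92×10⁻¹⁴, 1.35×10⁻¹⁴, 1.28×10⁻¹⁷) N.
|F| = 3.22×10⁻¹⁴ N.

|F| ≈ 3.22×10⁻¹⁴ N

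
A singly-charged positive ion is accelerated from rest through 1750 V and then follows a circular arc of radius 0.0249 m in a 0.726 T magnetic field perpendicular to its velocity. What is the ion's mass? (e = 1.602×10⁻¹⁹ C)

m ≈ 1.50×10⁻²⁶ kg

Combine |q|V = ½mv² and r = mv/(|q|B): eliminate v to get m = qB²r²/(2V).
m = (1.602×10⁻¹⁹)(0.726)²(0.0249)²/(2·1750) ≈ 1.50×10⁻²⁶ kg.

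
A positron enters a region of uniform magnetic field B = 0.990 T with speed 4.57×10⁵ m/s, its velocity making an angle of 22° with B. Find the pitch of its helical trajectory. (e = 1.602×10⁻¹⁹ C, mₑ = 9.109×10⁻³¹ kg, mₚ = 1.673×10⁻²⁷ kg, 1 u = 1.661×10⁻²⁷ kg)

p ≈ 1.53×10⁻⁵ m

v∥ = v cosθ = 4.57×10⁵·cos22° ≈ 4.237×10⁵ m/s.
T = 2πm/(|q|B) = 2π(9.109×10⁻³¹)/((1.602×10⁻¹⁹)(0.990)) ≈ 3.609×10⁻¹¹ s.
pitch = v∥ T = (4.237×10⁵)(3.609×10⁻¹¹) ≈ 1.53×10⁻⁵ m.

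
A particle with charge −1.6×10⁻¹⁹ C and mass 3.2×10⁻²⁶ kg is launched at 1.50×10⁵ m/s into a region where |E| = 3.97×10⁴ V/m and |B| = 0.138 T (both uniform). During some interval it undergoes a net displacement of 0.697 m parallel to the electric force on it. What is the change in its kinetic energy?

The magnetic force is always ⟂ v and does no work; only the electric force changes KE.
ΔKE = F_E · d = |q|E d = (1.6×10⁻¹⁹)(3.97×10⁴)(0.697) ≈ 4.43×10⁻¹⁵ J.

ΔKE ≈ 4.43×10⁻¹⁵ J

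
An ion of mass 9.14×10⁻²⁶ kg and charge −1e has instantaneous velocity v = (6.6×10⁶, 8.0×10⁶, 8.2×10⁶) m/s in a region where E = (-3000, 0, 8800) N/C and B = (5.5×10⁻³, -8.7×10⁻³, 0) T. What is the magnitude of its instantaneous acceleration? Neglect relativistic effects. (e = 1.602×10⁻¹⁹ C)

v×B = (7.13×10⁴, 4.51×10⁴, -1.01×10⁵) N/C.
E + v×B = (6.83×10⁴, 4.51×10⁴, -9.26×10⁴) N/C.
F = q(E + v×B) = (−1.602×10⁻¹⁹ C)·(6.83×10⁴, 4.51×10⁴, -9.26×10⁴) = (-1.09×10⁻¹⁴, -7.23×10⁻¹⁵, 1.48×10⁻¹⁴) N.
|a| = |F|/m = 1.980×10⁻¹⁴/9.14×10⁻²⁶ ≈ 2.17×10¹¹ m/s².

|a| ≈ 2.17×10¹¹ m/s²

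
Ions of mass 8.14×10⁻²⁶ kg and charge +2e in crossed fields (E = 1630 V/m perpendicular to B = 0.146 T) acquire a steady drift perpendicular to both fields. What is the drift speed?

v_d ≈ 1.12×10⁴ m/s

The steady drift has the magnetic force balancing the electric force, so v_d = E/B.
v_d = 1630/0.146 = 1.12×10⁴ m/s.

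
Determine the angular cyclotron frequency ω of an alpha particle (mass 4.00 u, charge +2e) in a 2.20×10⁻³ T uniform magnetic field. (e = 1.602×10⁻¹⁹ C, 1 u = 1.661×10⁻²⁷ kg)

ω = |q|B/m.
ω = (3.204×10⁻¹⁹)(2.20×10⁻³)/6.644×10⁻²⁷ ≈ 1.06×10⁵ rad/s.

ω ≈ 1.06×10⁵ rad/s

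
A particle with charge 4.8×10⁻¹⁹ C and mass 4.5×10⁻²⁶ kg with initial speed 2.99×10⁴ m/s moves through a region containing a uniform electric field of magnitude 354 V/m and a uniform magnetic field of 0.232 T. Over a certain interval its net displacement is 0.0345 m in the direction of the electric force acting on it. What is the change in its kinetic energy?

ΔKE ≈ 5.86×10⁻¹⁸ J

The magnetic force is always ⟂ v and does no work; only the electric force changes KE.
ΔKE = F_E · d = |q|E d = (4.8×10⁻¹⁹)(354)(0.0345) ≈ 5.86×10⁻¹⁸ J.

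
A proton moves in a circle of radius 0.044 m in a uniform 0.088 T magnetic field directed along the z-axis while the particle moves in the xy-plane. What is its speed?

From |q|vB = mv²/r, v = |q|Br/m.
v = (1.602×10⁻¹⁹)(0.088)(0.044)/1.673×10⁻²⁷ ≈ 3.7×10⁵ m/s.

v ≈ 3.7×10⁵ m/s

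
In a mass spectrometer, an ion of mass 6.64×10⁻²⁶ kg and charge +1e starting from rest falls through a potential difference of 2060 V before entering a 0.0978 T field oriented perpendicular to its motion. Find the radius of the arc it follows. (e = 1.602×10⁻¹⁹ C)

r ≈ 0.423 m

Acceleration: |q|V = ½mv² ⇒ v = √(2|q|V/m) = √(2·1.602×10⁻¹⁹·2060/6.64×10⁻²⁶) ≈ 9.970×10⁴ m/s.
In the field: r = mv/(|q|B) = (6.64×10⁻²⁶)(9.970×10⁴)/((1.602×10⁻¹⁹)(0.0978)) ≈ 0.423 m.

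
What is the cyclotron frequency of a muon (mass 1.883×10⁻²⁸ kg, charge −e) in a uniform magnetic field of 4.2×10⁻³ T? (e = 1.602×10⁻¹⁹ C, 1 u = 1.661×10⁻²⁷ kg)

f = |q|B/(2πm).
f = (1.602×10⁻¹⁹)(4.2×10⁻³)/(2π·1.883×10⁻²⁸) ≈ 5.7×10⁵ Hz.

f ≈ 5.7×10⁵ Hz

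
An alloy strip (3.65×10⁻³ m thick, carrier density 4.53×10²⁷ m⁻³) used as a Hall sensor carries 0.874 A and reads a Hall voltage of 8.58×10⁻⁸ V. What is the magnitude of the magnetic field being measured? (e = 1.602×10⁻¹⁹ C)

From V_H = IB/(n e t), B = V_H n e t / I.
B = (8.58×10⁻⁸)(4.53×10²⁷)(1.602×10⁻¹⁹)(3.65×10⁻³)/0.874 ≈ 0.260 T.

B ≈ 0.260 T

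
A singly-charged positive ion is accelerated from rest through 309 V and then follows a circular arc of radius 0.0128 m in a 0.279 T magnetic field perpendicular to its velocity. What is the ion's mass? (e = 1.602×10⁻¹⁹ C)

m ≈ 3.31×10⁻²⁷ kg

Combine |q|V = ½mv² and r = mv/(|q|B): eliminate v to get m = qB²r²/(2V).
m = (1.602×10⁻¹⁹)(0.279)²(0.0128)²/(2·309) ≈ 3.31×10⁻²⁷ kg.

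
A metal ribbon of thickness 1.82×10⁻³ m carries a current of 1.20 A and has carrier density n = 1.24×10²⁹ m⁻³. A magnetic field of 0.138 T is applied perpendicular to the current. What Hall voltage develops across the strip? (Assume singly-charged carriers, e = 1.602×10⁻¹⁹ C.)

V_H = IB/(n e t).
V_H = (1.20)(0.138)/((1.24×10²⁹)(1.602×10⁻¹⁹)(1.82×10⁻³)) ≈ 4.58×10⁻⁹ V.

V_H ≈ 4.58×10⁻⁹ V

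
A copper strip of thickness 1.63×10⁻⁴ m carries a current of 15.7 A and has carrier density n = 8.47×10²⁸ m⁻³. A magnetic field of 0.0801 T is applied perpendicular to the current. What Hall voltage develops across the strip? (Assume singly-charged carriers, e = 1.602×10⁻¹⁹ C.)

V_H = IB/(n e t).
V_H = (15.7)(0.0801)/((8.47×10²⁸)(1.602×10⁻¹⁹)(1.63×10⁻⁴)) ≈ 5.69×10⁻⁷ V.

V_H ≈ 5.69×10⁻⁷ V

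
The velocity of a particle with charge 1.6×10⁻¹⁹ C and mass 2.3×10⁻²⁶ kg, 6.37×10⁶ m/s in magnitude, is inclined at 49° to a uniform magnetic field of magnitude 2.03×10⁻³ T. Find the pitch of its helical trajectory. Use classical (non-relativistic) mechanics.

p ≈ 1860 m

v∥ = v cosθ = 6.37×10⁶·cos49° ≈ 4.179×10⁶ m/s.
T = 2πm/(|q|B) = 2π(2.3×10⁻²⁶)/((1.6×10⁻¹⁹)(2.03×10⁻³)) ≈ 4.449×10⁻⁴ s.
pitch = v∥ T = (4.179×10⁶)(4.449×10⁻⁴) ≈ 1860 m.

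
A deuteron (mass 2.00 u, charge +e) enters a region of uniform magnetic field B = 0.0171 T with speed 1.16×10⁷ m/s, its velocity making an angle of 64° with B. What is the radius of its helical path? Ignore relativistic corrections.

v⊥ = v sinθ = 1.16×10⁷·sin64° ≈ 1.043×10⁷ m/s.
r = m v⊥/(|q|B) = (3.322×10⁻²⁷)(1.043×10⁷)/((1.602×10⁻¹⁹)(0.0171)) ≈ 12.6 m.

r ≈ 12.6 m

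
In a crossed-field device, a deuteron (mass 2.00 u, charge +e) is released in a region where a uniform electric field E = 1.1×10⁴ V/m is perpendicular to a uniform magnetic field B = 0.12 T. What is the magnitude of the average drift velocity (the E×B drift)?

v_d ≈ 9.2×10⁴ m/s

The E×B drift speed is v_d = E/B.
v_d = 1.1×10⁴/0.12 = 9.2×10⁴ m/s.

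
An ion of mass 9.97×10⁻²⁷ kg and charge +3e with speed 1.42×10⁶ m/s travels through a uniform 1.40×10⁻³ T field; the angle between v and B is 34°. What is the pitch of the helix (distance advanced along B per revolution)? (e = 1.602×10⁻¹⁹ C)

p ≈ 110 m

v∥ = v cosθ = 1.42×10⁶·cos34° ≈ 1.177×10⁶ m/s.
T = 2πm/(|q|B) = 2π(9.97×10⁻²⁷)/((4.806×10⁻¹⁹)(1.40×10⁻³)) ≈ 9.310×10⁻⁵ s.
pitch = v∥ T = (1.177×10⁶)(9.310×10⁻⁵) ≈ 110 m.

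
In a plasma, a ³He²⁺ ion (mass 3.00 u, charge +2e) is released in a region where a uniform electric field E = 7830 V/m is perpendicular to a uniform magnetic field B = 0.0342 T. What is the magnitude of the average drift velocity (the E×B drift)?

v_d ≈ 2.29×10⁵ m/s

The steady drift has the magnetic force balancing the electric force, so v_d = E/B.
v_d = 7830/0.0342 = 2.29×10⁵ m/s.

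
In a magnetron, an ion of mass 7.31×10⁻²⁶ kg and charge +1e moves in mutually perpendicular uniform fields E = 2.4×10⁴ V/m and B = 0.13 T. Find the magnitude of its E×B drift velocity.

The E×B drift speed is v_d = E/B.
v_d = 2.4×10⁴/0.13 = 1.8×10⁵ m/s.

v_d ≈ 1.8×10⁵ m/s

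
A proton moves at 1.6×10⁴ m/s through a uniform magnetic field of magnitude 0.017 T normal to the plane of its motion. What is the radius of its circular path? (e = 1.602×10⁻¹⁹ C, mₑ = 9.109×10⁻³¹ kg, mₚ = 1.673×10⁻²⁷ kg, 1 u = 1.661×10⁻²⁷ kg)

r ≈ 9.8×10⁻³ m

The magnetic force provides the centripetal force: |q|vB = mv²/r.
r = mv/(|q|B) = (1.673×10⁻²⁷)(1.6×10⁴)/((1.602×10⁻¹⁹)(0.017)) ≈ 9.8×10⁻³ m.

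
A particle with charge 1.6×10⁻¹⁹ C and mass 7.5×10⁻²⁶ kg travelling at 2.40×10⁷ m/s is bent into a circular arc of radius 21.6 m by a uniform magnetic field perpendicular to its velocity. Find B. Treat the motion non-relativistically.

From |q|vB = mv²/r, B = mv/(|q|r).
B = (7.5×10⁻²⁶)(2.40×10⁷)/((1.6×10⁻¹⁹)(21.6)) ≈ 0.521 T.

B ≈ 0.521 T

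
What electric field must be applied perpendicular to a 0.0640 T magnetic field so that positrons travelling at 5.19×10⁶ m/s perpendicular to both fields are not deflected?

For straight-line motion qE = qvB, so E = vB.
E = 5.19×10⁶ × 0.0640 = 3.32×10⁵ V/m.

E = 3.32×10⁵ V/m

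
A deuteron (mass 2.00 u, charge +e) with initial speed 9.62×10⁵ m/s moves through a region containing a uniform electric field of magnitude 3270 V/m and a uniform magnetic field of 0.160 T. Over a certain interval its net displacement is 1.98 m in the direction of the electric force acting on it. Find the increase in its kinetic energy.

The magnetic force is always ⟂ v and does no work; only the electric force changes KE.
ΔKE = F_E · d = |q|E d = (1.602×10⁻¹⁹)(3270)(1.98) ≈ 1.04×10⁻¹⁵ J.

ΔKE ≈ 1.04×10⁻¹⁵ J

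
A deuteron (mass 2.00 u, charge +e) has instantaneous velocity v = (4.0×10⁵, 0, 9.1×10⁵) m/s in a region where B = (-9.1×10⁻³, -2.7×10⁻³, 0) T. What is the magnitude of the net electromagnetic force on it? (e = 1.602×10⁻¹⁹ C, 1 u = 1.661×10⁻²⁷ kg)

v×B = (2460, -8280, -1080) N/C.
F = q v×B = (1.602×10⁻¹⁹ C)·(2460, -8280, -1080) = (3.94×10⁻¹⁶, -1.33×10⁻¹⁵, -1.73×10⁻¹⁶) N.
|F| = 1.39×10⁻¹⁵ N.

|F| ≈ 1.39×10⁻¹⁵ N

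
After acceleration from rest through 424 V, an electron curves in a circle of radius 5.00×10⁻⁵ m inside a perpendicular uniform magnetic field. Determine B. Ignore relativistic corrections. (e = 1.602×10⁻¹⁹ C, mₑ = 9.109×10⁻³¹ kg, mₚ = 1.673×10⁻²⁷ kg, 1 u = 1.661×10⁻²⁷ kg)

B ≈ 1.39 T

v = √(2|q|V/m) = √(2·1.602×10⁻¹⁹·424/9.109×10⁻³¹) ≈ 1.221×10⁷ m/s.
B = mv/(|q|r) = (9.109×10⁻³¹)(1.221×10⁷)/((1.602×10⁻¹⁹)(5.00×10⁻⁵)) ≈ 1.39 T.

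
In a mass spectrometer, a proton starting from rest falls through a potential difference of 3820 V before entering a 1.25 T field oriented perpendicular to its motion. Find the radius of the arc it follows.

r ≈ 7.15×10⁻³ m

Acceleration: |q|V = ½mv² ⇒ v = √(2|q|V/m) = √(2·1.602×10⁻¹⁹·3820/1.673×10⁻²⁷) ≈ 8.553×10⁵ m/s.
In the field: r = mv/(|q|B) = (1.673×10⁻²⁷)(8.553×10⁵)/((1.602×10⁻¹⁹)(1.25)) ≈ 7.15×10⁻³ m.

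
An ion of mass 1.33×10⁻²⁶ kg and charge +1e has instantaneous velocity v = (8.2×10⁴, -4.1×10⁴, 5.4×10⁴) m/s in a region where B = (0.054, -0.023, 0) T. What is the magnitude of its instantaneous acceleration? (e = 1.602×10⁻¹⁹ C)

|a| ≈ 3.84×10¹⁰ m/s²

v×B = (1240, 2920, 328) N/C.
F = q v×B = (1.602×10⁻¹⁹ C)·(1240, 2920, 328) = (1.99×10⁻¹⁶, 4.67×10⁻¹⁶, 5.25×10⁻¹⁷) N.
|a| = |F|/m = 5.105×10⁻¹⁶/1.33×10⁻²⁶ ≈ 3.84×10¹⁰ m/s².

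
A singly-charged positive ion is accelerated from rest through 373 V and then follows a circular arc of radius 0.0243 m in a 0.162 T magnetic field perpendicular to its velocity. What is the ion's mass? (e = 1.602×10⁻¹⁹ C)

m ≈ 3.33×10⁻²⁷ kg

Combine |q|V = ½mv² and r = mv/(|q|B): eliminate v to get m = qB²r²/(2V).
m = (1.602×10⁻¹⁹)(0.162)²(0.0243)²/(2·373) ≈ 3.33×10⁻²⁷ kg.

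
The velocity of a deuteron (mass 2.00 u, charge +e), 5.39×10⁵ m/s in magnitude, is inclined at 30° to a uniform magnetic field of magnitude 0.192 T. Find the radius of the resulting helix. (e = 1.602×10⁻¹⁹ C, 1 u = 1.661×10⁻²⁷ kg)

v⊥ = v sinθ = 5.39×10⁵·sin30° ≈ 2.695×10⁵ m/s.
r = m v⊥/(|q|B) = (3.322×10⁻²⁷)(2.695×10⁵)/((1.602×10⁻¹⁹)(0.192)) ≈ 0.0291 m.

r ≈ 0.0291 m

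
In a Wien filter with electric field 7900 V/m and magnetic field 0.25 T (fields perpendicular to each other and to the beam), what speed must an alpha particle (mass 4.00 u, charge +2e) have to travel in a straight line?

Zero net Lorentz force requires |qE| = |q v×B|, i.e. E = vB.
v = E/B = 7900/0.25 = 3.2×10⁴ m/s.

v = 3.2×10⁴ m/s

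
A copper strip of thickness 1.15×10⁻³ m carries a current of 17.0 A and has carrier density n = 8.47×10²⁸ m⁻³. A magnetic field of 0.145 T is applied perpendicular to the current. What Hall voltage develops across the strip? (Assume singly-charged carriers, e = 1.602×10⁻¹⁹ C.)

V_H = IB/(n e t).
V_H = (17.0)(0.145)/((8.47×10²⁸)(1.602×10⁻¹⁹)(1.15×10⁻³)) ≈ 1.58×10⁻⁷ V.

V_H ≈ 1.58×10⁻⁷ V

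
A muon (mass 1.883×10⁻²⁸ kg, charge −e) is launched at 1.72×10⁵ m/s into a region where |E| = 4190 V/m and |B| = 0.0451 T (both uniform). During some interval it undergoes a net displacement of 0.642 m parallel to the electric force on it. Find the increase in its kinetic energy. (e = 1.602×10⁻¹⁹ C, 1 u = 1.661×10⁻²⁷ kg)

The magnetic force is always ⟂ v and does no work; only the electric force changes KE.
ΔKE = F_E · d = |q|E d = (1.602×10⁻¹⁹)(4190)(0.642) ≈ 4.31×10⁻¹⁶ J.

ΔKE ≈ 4.31×10⁻¹⁶ J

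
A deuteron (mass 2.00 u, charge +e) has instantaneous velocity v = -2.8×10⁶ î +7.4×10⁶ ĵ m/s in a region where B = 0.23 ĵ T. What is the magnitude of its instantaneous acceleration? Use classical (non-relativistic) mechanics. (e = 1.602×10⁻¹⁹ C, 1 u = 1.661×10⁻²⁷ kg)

v×B = (0, 0, -6.44×10⁵) N/C.
F = q v×B = (1.602×10⁻¹⁹ C)·(0, 0, -6.44×10⁵) = (0, 0, -1.03×10⁻¹³) N.
|a| = |F|/m = 1.032×10⁻¹³/3.322×10⁻²⁷ ≈ 3.11×10¹³ m/s².

|a| ≈ 3.11×10¹³ m/s²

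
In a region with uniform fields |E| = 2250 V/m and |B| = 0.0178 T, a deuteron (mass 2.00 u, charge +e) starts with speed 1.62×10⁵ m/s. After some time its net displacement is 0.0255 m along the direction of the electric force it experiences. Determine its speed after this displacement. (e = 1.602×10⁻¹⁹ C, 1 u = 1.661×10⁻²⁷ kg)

B does no work; ΔKE = |q|E d.
½mv_f² = ½mv₀² + |q|Ed = ½(3.322×10⁻²⁷)(1.62×10⁵)² + (1.602×10⁻¹⁹)(2250)(0.0255) ≈ 4.359×10⁻¹⁷ J + 9.191×10⁻¹⁸ J ≈ 5.278×10⁻¹⁷ J.
v_f = √(2·5.278×10⁻¹⁷/3.322×10⁻²⁷) ≈ 1.78×10⁵ m/s.

v_f ≈ 1.78×10⁵ m/s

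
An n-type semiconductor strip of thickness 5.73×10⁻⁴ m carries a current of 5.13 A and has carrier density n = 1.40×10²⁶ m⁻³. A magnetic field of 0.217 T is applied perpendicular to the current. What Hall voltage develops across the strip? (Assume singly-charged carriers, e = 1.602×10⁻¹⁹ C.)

V_H = IB/(n e t).
V_H = (5.13)(0.217)/((1.40×10²⁶)(1.602×10⁻¹⁹)(5.73×10⁻⁴)) ≈ 8.66×10⁻⁵ V.

V_H ≈ 8.66×10⁻⁵ V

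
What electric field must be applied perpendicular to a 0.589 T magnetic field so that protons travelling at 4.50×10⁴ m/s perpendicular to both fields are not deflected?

For straight-line motion qE = qvB, so E = vB.
E = 4.50×10⁴ × 0.589 = 2.65×10⁴ V/m.

E = 2.65×10⁴ V/m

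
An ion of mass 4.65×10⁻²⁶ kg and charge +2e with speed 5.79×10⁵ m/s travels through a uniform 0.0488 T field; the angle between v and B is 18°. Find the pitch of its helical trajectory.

v∥ = v cosθ = 5.79×10⁵·cos18° ≈ 5.507×10⁵ m/s.
T = 2πm/(|q|B) = 2π(4.65×10⁻²⁶)/((3.204×10⁻¹⁹)(0.0488)) ≈ 1.869×10⁻⁵ s.
pitch = v∥ T = (5.507×10⁵)(1.869×10⁻⁵) ≈ 10.3 m.

p ≈ 10.3 m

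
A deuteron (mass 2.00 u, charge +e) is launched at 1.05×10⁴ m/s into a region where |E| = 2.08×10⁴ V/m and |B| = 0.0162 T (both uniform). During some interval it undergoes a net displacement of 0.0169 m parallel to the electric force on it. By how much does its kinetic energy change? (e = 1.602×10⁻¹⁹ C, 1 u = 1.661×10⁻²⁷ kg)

The magnetic force is always ⟂ v and does no work; only the electric force changes KE.
ΔKE = F_E · d = |q|E d = (1.602×10⁻¹⁹)(2.08×10⁴)(0.0169) ≈ 5.63×10⁻¹⁷ J.

ΔKE ≈ 5.63×10⁻¹⁷ J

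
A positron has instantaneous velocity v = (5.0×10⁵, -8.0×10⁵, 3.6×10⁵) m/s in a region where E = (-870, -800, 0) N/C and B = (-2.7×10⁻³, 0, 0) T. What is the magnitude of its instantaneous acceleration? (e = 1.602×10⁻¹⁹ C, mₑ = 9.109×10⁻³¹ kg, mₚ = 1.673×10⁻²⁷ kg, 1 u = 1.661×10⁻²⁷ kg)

|a| ≈ 5.15×10¹⁴ m/s²

v×B = (0, -972, -2160) N/C.
E + v×B = (-870, -1770, -2160) N/C.
F = q(E + v×B) = (1.602×10⁻¹⁹ C)·(-870, -1770, -2160) = (-1.39×10⁻¹⁶, -2.84×10⁻¹⁶, -3.46×10⁻¹⁶) N.
|a| = |F|/m = 4.688×10⁻¹⁶/9.109×10⁻³¹ ≈ 5.15×10¹⁴ m/s².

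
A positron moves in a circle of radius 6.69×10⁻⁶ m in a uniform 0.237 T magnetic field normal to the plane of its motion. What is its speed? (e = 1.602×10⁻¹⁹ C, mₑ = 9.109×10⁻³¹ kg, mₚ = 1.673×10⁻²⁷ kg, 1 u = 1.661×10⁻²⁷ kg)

v ≈ 2.79×10⁵ m/s

From |q|vB = mv²/r, v = |q|Br/m.
v = (1.602×10⁻¹⁹)(0.237)(6.69×10⁻⁶)/9.109×10⁻³¹ ≈ 2.79×10⁵ m/s.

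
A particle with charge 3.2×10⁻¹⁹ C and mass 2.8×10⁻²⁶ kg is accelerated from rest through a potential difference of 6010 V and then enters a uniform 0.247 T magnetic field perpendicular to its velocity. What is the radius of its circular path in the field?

Acceleration: |q|V = ½mv² ⇒ v = √(2|q|V/m) = √(2·3.2×10⁻¹⁹·6010/2.8×10⁻²⁶) ≈ 3.706×10⁵ m/s.
In the field: r = mv/(|q|B) = (2.8×10⁻²⁶)(3.706×10⁵)/((3.2×10⁻¹⁹)(0.247)) ≈ 0.131 m.

r ≈ 0.131 m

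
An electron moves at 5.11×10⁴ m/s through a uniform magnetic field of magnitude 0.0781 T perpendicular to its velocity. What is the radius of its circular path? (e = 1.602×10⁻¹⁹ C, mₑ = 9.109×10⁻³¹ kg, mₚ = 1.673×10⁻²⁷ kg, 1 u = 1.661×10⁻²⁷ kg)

r ≈ 3.72×10⁻⁶ m

The magnetic force provides the centripetal force: |q|vB = mv²/r.
r = mv/(|q|B) = (9.109×10⁻³¹)(5.11×10⁴)/((1.602×10⁻¹⁹)(0.0781)) ≈ 3.72×10⁻⁶ m.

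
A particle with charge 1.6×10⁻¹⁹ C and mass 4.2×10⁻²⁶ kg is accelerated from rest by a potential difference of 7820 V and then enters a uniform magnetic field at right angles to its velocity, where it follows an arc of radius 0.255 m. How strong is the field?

v = √(2|q|V/m) = √(2·1.6×10⁻¹⁹·7820/4.2×10⁻²⁶) ≈ 2.441×10⁵ m/s.
B = mv/(|q|r) = (4.2×10⁻²⁶)(2.441×10⁵)/((1.6×10⁻¹⁹)(0.255)) ≈ 0.251 T.

B ≈ 0.251 T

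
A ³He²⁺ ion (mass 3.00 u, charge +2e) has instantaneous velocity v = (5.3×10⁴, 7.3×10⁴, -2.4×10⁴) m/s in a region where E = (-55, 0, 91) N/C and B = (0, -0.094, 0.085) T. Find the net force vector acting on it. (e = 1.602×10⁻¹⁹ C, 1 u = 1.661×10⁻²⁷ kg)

v×B = (3950, -4500, -4980) N/C.
E + v×B = (3890, -4500, -4890) N/C.
F = q(E + v×B) = (3.204×10⁻¹⁹ C)·(3890, -4500, -4890) = (1.25×10⁻¹⁵, -1.44×10⁻¹⁵, -1.57×10⁻¹⁵) N.

F ≈ (1.25×10⁻¹⁵, -1.44×10⁻¹⁵, -1.57×10⁻¹⁵) N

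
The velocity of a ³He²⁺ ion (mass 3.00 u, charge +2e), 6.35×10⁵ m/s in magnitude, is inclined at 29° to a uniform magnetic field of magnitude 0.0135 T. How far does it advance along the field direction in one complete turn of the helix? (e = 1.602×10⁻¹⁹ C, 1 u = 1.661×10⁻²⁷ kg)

p ≈ 4.02 m

v∥ = v cosθ = 6.35×10⁵·cos29° ≈ 5.554×10⁵ m/s.
T = 2πm/(|q|B) = 2π(4.983×10⁻²⁷)/((3.204×10⁻¹⁹)(0.0135)) ≈ 7.238×10⁻⁶ s.
pitch = v∥ T = (5.554×10⁵)(7.238×10⁻⁶) ≈ 4.02 m.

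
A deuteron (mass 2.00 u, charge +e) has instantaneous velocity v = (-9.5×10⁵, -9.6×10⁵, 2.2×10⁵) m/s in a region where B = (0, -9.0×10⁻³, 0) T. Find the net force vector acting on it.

F ≈ (3.17×10⁻¹⁶, 0, 1.37×10⁻¹⁵) N

v×B = (1980, 0, 8550) N/C.
F = q v×B = (1.602×10⁻¹⁹ C)·(1980, 0, 8550) = (3.17×10⁻¹⁶, 0, 1.37×10⁻¹⁵) N.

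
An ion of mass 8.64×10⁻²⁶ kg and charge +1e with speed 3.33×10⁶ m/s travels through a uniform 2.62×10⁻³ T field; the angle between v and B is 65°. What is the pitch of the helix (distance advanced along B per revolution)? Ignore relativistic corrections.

p ≈ 1820 m

v∥ = v cosθ = 3.33×10⁶·cos65° ≈ 1.407×10⁶ m/s.
T = 2πm/(|q|B) = 2π(8.64×10⁻²⁶)/((1.602×10⁻¹⁹)(2.62×10⁻³)) ≈ 1.293×10⁻³ s.
pitch = v∥ T = (1.407×10⁶)(1.293×10⁻³) ≈ 1820 m.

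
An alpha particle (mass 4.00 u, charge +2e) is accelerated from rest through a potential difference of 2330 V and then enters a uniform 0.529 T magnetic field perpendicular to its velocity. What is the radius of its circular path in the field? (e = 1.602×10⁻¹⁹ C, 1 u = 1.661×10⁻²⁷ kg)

r ≈ 0.0186 m

Acceleration: |q|V = ½mv² ⇒ v = √(2|q|V/m) = √(2·3.204×10⁻¹⁹·2330/6.644×10⁻²⁷) ≈ 4.741×10⁵ m/s.
In the field: r = mv/(|q|B) = (6.644×10⁻²⁷)(4.741×10⁵)/((3.204×10⁻¹⁹)(0.529)) ≈ 0.0186 m.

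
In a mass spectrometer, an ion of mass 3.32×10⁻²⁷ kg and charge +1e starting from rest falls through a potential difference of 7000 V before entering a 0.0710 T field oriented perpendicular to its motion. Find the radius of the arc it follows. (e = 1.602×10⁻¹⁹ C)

r ≈ 0.240 m

Acceleration: |q|V = ½mv² ⇒ v = √(2|q|V/m) = √(2·1.602×10⁻¹⁹·7000/3.32×10⁻²⁷) ≈ 8.219×10⁵ m/s.
In the field: r = mv/(|q|B) = (3.32×10⁻²⁷)(8.219×10⁵)/((1.602×10⁻¹⁹)(0.0710)) ≈ 0.240 m.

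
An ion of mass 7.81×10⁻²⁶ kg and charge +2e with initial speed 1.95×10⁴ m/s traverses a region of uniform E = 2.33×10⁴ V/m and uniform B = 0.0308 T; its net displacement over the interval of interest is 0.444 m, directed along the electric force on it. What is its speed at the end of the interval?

v_f ≈ 2.92×10⁵ m/s

B does no work; ΔKE = |q|E d.
½mv_f² = ½mv₀² + |q|Ed = ½(7.81×10⁻²⁶)(1.95×10⁴)² + (3.204×10⁻¹⁹)(2.33×10⁴)(0.444) ≈ 1.485×10⁻¹⁷ J + 3.315×10⁻¹⁵ J ≈ 3.329×10⁻¹⁵ J.
v_f = √(2·3.329×10⁻¹⁵/7.81×10⁻²⁶) ≈ 2.92×10⁵ m/s.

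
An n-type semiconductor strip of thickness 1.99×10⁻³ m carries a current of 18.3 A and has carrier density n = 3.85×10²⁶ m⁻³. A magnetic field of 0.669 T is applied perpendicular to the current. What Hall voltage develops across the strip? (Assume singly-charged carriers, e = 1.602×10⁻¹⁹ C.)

V_H ≈ 9.97×10⁻⁵ V

V_H = IB/(n e t).
V_H = (18.3)(0.669)/((3.85×10²⁶)(1.602×10⁻¹⁹)(1.99×10⁻³)) ≈ 9.97×10⁻⁵ V.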